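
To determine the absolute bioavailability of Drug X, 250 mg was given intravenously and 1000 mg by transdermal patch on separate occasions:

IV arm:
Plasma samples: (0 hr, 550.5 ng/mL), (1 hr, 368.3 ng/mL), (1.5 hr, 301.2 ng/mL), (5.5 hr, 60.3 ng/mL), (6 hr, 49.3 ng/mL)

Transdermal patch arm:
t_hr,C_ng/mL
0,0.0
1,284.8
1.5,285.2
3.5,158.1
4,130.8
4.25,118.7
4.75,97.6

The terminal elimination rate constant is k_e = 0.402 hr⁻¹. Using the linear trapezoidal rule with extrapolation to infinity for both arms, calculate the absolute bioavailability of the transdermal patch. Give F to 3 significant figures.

F = 0.188

Trapezoidal AUC_0→6 (IV):
  [0→1]: (550.5+368.3)/2 × 1 = 459.4
  [1→1.5]: (368.3+301.2)/2 × 0.5 = 167.375
  [1.5→5.5]: (301.2+60.3)/2 × 4 = 723.0
  [5.5→6]: (60.3+49.3)/2 × 0.5 = 27.4
  Sum = 1377.175 ng/mL·hr
IV tail: 49.3/0.402 = 122.637; AUC_iv,0→∞ = 1377.175 + 122.637 = 1499.812 ng/mL·hr
Trapezoidal AUC_0→4.75 (transdermal patch):
  [0→1]: (0.0+284.8)/2 × 1 = 142.4
  [1→1.5]: (284.8+285.2)/2 × 0.5 = 142.5
  [1.5→3.5]: (285.2+158.1)/2 × 2 = 443.3
  [3.5→4]: (158.1+130.8)/2 × 0.5 = 72.225
  [4→4.25]: (130.8+118.7)/2 × 0.25 = 31.1875
  [4.25→4.75]: (118.7+97.6)/2 × 0.5 = 54.075
  Sum = 885.6875 ng/mL·hr
transdermal patch tail: 97.6/0.402 = 242.786; AUC_ev,0→∞ = 885.6875 + 242.786 = 1128.4735 ng/mL·hr
F = (AUC_ev/D_ev)/(AUC_iv/D_iv) = (1128.4735/1000)/(1499.812/250) = 1.1284735/5.999248 = 0.1881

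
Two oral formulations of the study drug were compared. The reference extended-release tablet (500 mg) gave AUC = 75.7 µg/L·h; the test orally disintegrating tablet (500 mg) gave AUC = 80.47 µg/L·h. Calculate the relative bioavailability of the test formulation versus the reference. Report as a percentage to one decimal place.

F_rel = 106.3%

F_rel = (AUC_test/D_test) / (AUC_ref/D_ref)
      = (80.47/500) / (75.7/500)
      = 0.16094 / 0.1514 = 1.0630 = 106.30%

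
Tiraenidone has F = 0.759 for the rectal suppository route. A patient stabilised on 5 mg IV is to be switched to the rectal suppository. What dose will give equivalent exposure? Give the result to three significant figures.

For equal systemic exposure: F × D_ev = D_iv
D_ev = D_iv / F = 5 / 0.759 = 6.58762 mg

D_rectal = 6.59 mg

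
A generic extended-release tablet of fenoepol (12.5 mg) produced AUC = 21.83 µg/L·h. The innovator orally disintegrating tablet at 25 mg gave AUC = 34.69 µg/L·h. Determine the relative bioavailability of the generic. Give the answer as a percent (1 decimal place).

F_rel = 125.9%

F_rel = (AUC_test/D_test) / (AUC_ref/D_ref)
      = (21.83/12.5) / (34.69/25)
      = 1.7464 / 1.3876 = 1.2586 = 125.86%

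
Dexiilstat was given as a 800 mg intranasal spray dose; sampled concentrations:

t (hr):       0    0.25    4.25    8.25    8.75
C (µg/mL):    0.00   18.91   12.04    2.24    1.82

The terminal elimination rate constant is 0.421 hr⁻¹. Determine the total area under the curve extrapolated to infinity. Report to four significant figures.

Trapezoidal AUC_0→8.75:
  [0→0.25]: (0.00+18.91)/2 × 0.25 = 2.36375
  [0.25→4.25]: (18.91+12.04)/2 × 4 = 61.9
  [4.25→8.25]: (12.04+2.24)/2 × 4 = 28.56
  [8.25→8.75]: (2.24+1.82)/2 × 0.5 = 1.015
  Sum = 93.83875 µg/mL·hr
Extrapolated tail: C_last / k_e = 1.82 / 0.421 = 4.323
AUC_0→∞ = 93.83875 + 4.323 = 98.16175 µg/mL·hr

AUC = 98.16 µg/mL·hr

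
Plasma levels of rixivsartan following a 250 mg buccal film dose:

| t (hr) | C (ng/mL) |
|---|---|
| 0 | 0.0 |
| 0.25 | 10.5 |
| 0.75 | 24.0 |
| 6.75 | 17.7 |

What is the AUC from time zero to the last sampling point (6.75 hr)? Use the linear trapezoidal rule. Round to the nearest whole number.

AUC = 135 ng/mL·hr

Trapezoidal AUC_0→6.75:
  [0→0.25]: (0.0+10.5)/2 × 0.25 = 1.3125
  [0.25→0.75]: (10.5+24.0)/2 × 0.5 = 8.625
  [0.75→6.75]: (24.0+17.7)/2 × 6 = 125.1
  Sum = 135.0375 ng/mL·hr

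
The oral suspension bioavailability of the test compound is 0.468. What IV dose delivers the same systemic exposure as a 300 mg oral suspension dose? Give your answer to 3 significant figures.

D_iv = 140 mg

Systemic exposure from an extravascular dose = F × D_ev, so the equivalent IV dose is F × D_ev.
D_iv = F × D_ev = 0.468 × 300 = 140.4 mg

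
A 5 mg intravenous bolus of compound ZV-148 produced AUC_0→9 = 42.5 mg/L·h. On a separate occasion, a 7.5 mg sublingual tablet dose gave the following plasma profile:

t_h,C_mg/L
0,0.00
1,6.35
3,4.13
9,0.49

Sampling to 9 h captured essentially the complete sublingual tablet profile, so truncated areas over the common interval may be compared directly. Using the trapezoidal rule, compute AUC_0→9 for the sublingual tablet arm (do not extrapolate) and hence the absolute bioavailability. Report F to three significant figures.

Trapezoidal AUC_0→9 (sublingual tablet):
  [0→1]: (0.00+6.35)/2 × 1 = 3.175
  [1→3]: (6.35+4.13)/2 × 2 = 10.48
  [3→9]: (4.13+0.49)/2 × 6 = 13.86
  Sum = 27.515 mg/L·h
F = (AUC_ev/D_ev)/(AUC_iv/D_iv) = (27.515/7.5)/(42.5/5) = 3.66867/8.5 = 0.4316

F = 0.432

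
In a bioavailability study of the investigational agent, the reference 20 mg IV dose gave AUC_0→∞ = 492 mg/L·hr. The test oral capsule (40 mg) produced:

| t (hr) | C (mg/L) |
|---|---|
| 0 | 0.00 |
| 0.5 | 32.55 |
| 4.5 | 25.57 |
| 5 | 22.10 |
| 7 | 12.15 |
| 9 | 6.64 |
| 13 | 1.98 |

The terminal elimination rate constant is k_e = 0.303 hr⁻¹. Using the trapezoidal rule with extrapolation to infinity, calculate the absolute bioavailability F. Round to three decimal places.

F = 0.217

Trapezoidal AUC_0→13 (oral capsule):
  [0→0.5]: (0.00+32.55)/2 × 0.5 = 8.1375
  [0.5→4.5]: (32.55+25.57)/2 × 4 = 116.24
  [4.5→5]: (25.57+22.10)/2 × 0.5 = 11.9175
  [5→7]: (22.10+12.15)/2 × 2 = 34.25
  [7→9]: (12.15+6.64)/2 × 2 = 18.79
  [9→13]: (6.64+1.98)/2 × 4 = 17.24
  Sum = 206.575 mg/L·hr
Tail: C_last/k_e = 1.98/0.303 = 6.535
AUC_0→∞ (oral capsule) = 206.575 + 6.535 = 213.11 mg/L·hr
F = (AUC_ev/D_ev)/(AUC_iv/D_iv) = (213.11/40)/(492/20) = 5.32775/24.6 = 0.2166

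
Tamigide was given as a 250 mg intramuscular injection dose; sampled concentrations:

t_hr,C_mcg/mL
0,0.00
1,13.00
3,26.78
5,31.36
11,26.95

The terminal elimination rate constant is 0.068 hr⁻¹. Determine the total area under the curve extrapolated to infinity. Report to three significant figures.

AUC = 676 mcg/mL·hr

Trapezoidal AUC_0→11:
  [0→1]: (0.00+13.00)/2 × 1 = 6.5
  [1→3]: (13.00+26.78)/2 × 2 = 39.78
  [3→5]: (26.78+31.36)/2 × 2 = 58.14
  [5→11]: (31.36+26.95)/2 × 6 = 174.93
  Sum = 279.35 mcg/mL·hr
Extrapolated tail: C_last / k_e = 26.95 / 0.068 = 396.324
AUC_0→∞ = 279.35 + 396.324 = 675.674 mcg/mL·hr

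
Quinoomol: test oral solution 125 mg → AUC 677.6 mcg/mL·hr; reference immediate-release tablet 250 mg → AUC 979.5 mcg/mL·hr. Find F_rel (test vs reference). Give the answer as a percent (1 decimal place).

F_rel = (AUC_test/D_test) / (AUC_ref/D_ref)
      = (677.6/125) / (979.5/250)
      = 5.4208 / 3.918 = 1.3836 = 138.36%

F_rel = 138.4%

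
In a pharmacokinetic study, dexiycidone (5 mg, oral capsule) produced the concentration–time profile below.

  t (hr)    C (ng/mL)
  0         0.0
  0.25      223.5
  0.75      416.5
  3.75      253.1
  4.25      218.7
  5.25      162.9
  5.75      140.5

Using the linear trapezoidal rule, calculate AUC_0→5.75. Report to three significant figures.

AUC = 1580 ng/mL·hr

Trapezoidal AUC_0→5.75:
  [0→0.25]: (0.0+223.5)/2 × 0.25 = 27.9375
  [0.25→0.75]: (223.5+416.5)/2 × 0.5 = 160.0
  [0.75→3.75]: (416.5+253.1)/2 × 3 = 1004.4
  [3.75→4.25]: (253.1+218.7)/2 × 0.5 = 117.95
  [4.25→5.25]: (218.7+162.9)/2 × 1 = 190.8
  [5.25→5.75]: (162.9+140.5)/2 × 0.5 = 75.85
  Sum = 1576.9375 ng/mL·hr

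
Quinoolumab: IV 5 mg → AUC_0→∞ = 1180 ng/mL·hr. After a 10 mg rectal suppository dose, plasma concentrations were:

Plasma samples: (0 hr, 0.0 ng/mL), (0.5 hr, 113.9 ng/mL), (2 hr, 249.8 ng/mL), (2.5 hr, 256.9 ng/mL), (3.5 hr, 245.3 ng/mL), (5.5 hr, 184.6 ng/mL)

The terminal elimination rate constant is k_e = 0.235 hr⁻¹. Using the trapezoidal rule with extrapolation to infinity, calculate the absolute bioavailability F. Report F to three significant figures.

Trapezoidal AUC_0→5.5 (rectal suppository):
  [0→0.5]: (0.0+113.9)/2 × 0.5 = 28.475
  [0.5→2]: (113.9+249.8)/2 × 1.5 = 272.775
  [2→2.5]: (249.8+256.9)/2 × 0.5 = 126.675
  [2.5→3.5]: (256.9+245.3)/2 × 1 = 251.1
  [3.5→5.5]: (245.3+184.6)/2 × 2 = 429.9
  Sum = 1108.925 ng/mL·hr
Tail: C_last/k_e = 184.6/0.235 = 785.532
AUC_0→∞ (rectal suppository) = 1108.925 + 785.532 = 1894.457 ng/mL·hr
F = (AUC_ev/D_ev)/(AUC_iv/D_iv) = (1894.457/10)/(1180/5) = 189.4457/236 = 0.8027

F = 0.803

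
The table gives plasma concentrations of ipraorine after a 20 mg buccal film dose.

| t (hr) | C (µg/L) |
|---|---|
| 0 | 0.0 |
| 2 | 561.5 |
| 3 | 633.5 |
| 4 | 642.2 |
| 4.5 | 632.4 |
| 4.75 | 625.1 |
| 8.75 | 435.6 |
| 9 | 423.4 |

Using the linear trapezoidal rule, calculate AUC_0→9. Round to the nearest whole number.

AUC = 4501 µg/L·hr

Trapezoidal AUC_0→9:
  [0→2]: (0.0+561.5)/2 × 2 = 561.5
  [2→3]: (561.5+633.5)/2 × 1 = 597.5
  [3→4]: (633.5+642.2)/2 × 1 = 637.85
  [4→4.5]: (642.2+632.4)/2 × 0.5 = 318.65
  [4.5→4.75]: (632.4+625.1)/2 × 0.25 = 157.1875
  [4.75→8.75]: (625.1+435.6)/2 × 4 = 2121.4
  [8.75→9]: (435.6+423.4)/2 × 0.25 = 107.375
  Sum = 4501.4625 µg/L·hr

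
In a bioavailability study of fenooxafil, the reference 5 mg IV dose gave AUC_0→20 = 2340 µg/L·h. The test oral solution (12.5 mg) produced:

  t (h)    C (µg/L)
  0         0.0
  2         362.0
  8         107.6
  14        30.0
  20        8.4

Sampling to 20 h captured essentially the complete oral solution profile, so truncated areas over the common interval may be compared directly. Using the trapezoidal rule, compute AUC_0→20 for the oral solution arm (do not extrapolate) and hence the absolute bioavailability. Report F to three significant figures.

F = 0.393

Trapezoidal AUC_0→20 (oral solution):
  [0→2]: (0.0+362.0)/2 × 2 = 362.0
  [2→8]: (362.0+107.6)/2 × 6 = 1408.8
  [8→14]: (107.6+30.0)/2 × 6 = 412.8
  [14→20]: (30.0+8.4)/2 × 6 = 115.2
  Sum = 2298.8 µg/L·h
F = (AUC_ev/D_ev)/(AUC_iv/D_iv) = (2298.8/12.5)/(2340/5) = 183.904/468 = 0.3930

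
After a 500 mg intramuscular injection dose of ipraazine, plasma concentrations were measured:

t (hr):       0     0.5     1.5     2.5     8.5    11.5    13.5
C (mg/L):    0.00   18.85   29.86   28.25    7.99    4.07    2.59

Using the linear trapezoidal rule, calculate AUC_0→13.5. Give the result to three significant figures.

AUC = 192 mg/L·hr

Trapezoidal AUC_0→13.5:
  [0→0.5]: (0.00+18.85)/2 × 0.5 = 4.7125
  [0.5→1.5]: (18.85+29.86)/2 × 1 = 24.355
  [1.5→2.5]: (29.86+28.25)/2 × 1 = 29.055
  [2.5→8.5]: (28.25+7.99)/2 × 6 = 108.72
  [8.5→11.5]: (7.99+4.07)/2 × 3 = 18.09
  [11.5→13.5]: (4.07+2.59)/2 × 2 = 6.66
  Sum = 191.5925 mg/L·hr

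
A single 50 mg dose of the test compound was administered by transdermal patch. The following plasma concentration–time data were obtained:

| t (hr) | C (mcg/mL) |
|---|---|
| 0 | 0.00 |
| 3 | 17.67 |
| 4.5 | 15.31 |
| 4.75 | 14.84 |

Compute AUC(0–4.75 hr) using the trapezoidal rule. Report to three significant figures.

AUC = 55.0 mcg/mL·hr

Trapezoidal AUC_0→4.75:
  [0→3]: (0.00+17.67)/2 × 3 = 26.505
  [3→4.5]: (17.67+15.31)/2 × 1.5 = 24.735
  [4.5→4.75]: (15.31+14.84)/2 × 0.25 = 3.76875
  Sum = 55.00875 mcg/mL·hr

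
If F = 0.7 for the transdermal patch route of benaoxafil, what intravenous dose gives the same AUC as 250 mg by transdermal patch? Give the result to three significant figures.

Systemic exposure from an extravascular dose = F × D_ev, so the equivalent IV dose is F × D_ev.
D_iv = F × D_ev = 0.7 × 250 = 175 mg

D_iv = 175 mg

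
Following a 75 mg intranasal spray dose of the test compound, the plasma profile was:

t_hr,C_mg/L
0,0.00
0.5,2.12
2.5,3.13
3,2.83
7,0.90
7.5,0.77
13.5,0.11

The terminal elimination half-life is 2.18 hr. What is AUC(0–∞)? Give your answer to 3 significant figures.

AUC = 18.1 mg/L·hr

Trapezoidal AUC_0→13.5:
  [0→0.5]: (0.00+2.12)/2 × 0.5 = 0.53
  [0.5→2.5]: (2.12+3.13)/2 × 2 = 5.25
  [2.5→3]: (3.13+2.83)/2 × 0.5 = 1.49
  [3→7]: (2.83+0.90)/2 × 4 = 7.46
  [7→7.5]: (0.90+0.77)/2 × 0.5 = 0.4175
  [7.5→13.5]: (0.77+0.11)/2 × 6 = 2.64
  Sum = 17.7875 mg/L·hr
k_e = ln2 / t½ = 0.693147 / 2.18 = 0.3180 hr^-1
Extrapolated tail: C_last / k_e = 0.11 / 0.318 = 0.346
AUC_0→∞ = 17.7875 + 0.346 = 18.1335 mg/L·hr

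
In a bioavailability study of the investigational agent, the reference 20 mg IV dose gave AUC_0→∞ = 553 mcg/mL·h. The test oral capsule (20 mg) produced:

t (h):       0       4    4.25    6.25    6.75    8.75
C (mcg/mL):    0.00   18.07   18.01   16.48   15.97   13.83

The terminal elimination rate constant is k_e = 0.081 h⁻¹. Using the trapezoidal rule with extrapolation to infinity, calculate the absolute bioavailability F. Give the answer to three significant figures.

Trapezoidal AUC_0→8.75 (oral capsule):
  [0→4]: (0.00+18.07)/2 × 4 = 36.14
  [4→4.25]: (18.07+18.01)/2 × 0.25 = 4.51
  [4.25→6.25]: (18.01+16.48)/2 × 2 = 34.49
  [6.25→6.75]: (16.48+15.97)/2 × 0.5 = 8.1125
  [6.75→8.75]: (15.97+13.83)/2 × 2 = 29.8
  Sum = 113.0525 mcg/mL·h
Tail: C_last/k_e = 13.83/0.081 = 170.741
AUC_0→∞ (oral capsule) = 113.0525 + 170.741 = 283.7935 mcg/mL·h
F = (AUC_ev/D_ev)/(AUC_iv/D_iv) = (283.7935/20)/(553/20) = 14.189675/27.65 = 0.5132

F = 0.513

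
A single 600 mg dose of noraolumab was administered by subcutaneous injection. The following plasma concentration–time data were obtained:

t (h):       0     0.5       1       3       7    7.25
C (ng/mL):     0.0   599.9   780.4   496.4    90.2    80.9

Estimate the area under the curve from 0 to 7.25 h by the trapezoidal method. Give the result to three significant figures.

AUC = 2970 ng/mL·h

Trapezoidal AUC_0→7.25:
  [0→0.5]: (0.0+599.9)/2 × 0.5 = 149.975
  [0.5→1]: (599.9+780.4)/2 × 0.5 = 345.075
  [1→3]: (780.4+496.4)/2 × 2 = 1276.8
  [3→7]: (496.4+90.2)/2 × 4 = 1173.2
  [7→7.25]: (90.2+80.9)/2 × 0.25 = 21.3875
  Sum = 2966.4375 ng/mL·h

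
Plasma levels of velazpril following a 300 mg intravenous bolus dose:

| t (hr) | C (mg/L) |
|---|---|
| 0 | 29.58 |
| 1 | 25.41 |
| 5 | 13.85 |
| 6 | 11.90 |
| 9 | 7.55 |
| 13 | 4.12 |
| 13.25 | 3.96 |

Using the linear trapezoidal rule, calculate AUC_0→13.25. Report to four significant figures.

Trapezoidal AUC_0→13.25:
  [0→1]: (29.58+25.41)/2 × 1 = 27.495
  [1→5]: (25.41+13.85)/2 × 4 = 78.52
  [5→6]: (13.85+11.90)/2 × 1 = 12.875
  [6→9]: (11.90+7.55)/2 × 3 = 29.175
  [9→13]: (7.55+4.12)/2 × 4 = 23.34
  [13→13.25]: (4.12+3.96)/2 × 0.25 = 1.01
  Sum = 172.415 mg/L·hr

AUC = 172.4 mg/L·hr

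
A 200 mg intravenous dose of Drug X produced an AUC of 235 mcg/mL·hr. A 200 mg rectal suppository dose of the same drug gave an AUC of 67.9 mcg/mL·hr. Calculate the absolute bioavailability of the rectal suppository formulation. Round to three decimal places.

F = (AUC_ev / D_ev) / (AUC_iv / D_iv)
  = (67.9/200) / (235/200)
  = 0.3395 / 1.175 = 0.2889

F = 0.289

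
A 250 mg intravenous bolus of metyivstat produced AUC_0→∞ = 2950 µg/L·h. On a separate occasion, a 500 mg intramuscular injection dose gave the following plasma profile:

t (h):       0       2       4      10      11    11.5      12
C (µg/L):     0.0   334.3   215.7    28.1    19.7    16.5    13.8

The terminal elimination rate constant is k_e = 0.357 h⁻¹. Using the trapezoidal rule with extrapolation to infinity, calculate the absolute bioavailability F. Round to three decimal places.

Trapezoidal AUC_0→12 (intramuscular injection):
  [0→2]: (0.0+334.3)/2 × 2 = 334.3
  [2→4]: (334.3+215.7)/2 × 2 = 550.0
  [4→10]: (215.7+28.1)/2 × 6 = 731.4
  [10→11]: (28.1+19.7)/2 × 1 = 23.9
  [11→11.5]: (19.7+16.5)/2 × 0.5 = 9.05
  [11.5→12]: (16.5+13.8)/2 × 0.5 = 7.575
  Sum = 1656.225 µg/L·h
Tail: C_last/k_e = 13.8/0.357 = 38.655
AUC_0→∞ (intramuscular injection) = 1656.225 + 38.655 = 1694.88 µg/L·h
F = (AUC_ev/D_ev)/(AUC_iv/D_iv) = (1694.88/500)/(2950/250) = 3.38976/11.8 = 0.2873

F = 0.287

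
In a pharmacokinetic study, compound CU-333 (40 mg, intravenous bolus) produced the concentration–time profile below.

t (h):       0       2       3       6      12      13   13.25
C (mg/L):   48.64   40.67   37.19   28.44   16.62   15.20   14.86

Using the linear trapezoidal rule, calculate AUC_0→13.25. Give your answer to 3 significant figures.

AUC = 382 mg/L·h

Trapezoidal AUC_0→13.25:
  [0→2]: (48.64+40.67)/2 × 2 = 89.31
  [2→3]: (40.67+37.19)/2 × 1 = 38.93
  [3→6]: (37.19+28.44)/2 × 3 = 98.445
  [6→12]: (28.44+16.62)/2 × 6 = 135.18
  [12→13]: (16.62+15.20)/2 × 1 = 15.91
  [13→13.25]: (15.20+14.86)/2 × 0.25 = 3.7575
  Sum = 381.5325 mg/L·h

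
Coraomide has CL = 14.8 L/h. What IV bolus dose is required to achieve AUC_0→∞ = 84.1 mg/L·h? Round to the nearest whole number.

Dose = 1245 mg

Dose_iv = CL × AUC_0→∞
     = 14.8 × 84.1 = 1244.68 mg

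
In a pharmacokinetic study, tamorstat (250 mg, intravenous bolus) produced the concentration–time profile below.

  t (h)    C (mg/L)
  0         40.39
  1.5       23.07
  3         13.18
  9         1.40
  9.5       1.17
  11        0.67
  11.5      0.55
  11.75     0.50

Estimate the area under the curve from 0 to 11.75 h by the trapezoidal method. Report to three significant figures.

AUC = 121 mg/L·h

Trapezoidal AUC_0→11.75:
  [0→1.5]: (40.39+23.07)/2 × 1.5 = 47.595
  [1.5→3]: (23.07+13.18)/2 × 1.5 = 27.1875
  [3→9]: (13.18+1.40)/2 × 6 = 43.74
  [9→9.5]: (1.40+1.17)/2 × 0.5 = 0.6425
  [9.5→11]: (1.17+0.67)/2 × 1.5 = 1.38
  [11→11.5]: (0.67+0.55)/2 × 0.5 = 0.305
  [11.5→11.75]: (0.55+0.50)/2 × 0.25 = 0.13125
  Sum = 120.98125 mg/L·h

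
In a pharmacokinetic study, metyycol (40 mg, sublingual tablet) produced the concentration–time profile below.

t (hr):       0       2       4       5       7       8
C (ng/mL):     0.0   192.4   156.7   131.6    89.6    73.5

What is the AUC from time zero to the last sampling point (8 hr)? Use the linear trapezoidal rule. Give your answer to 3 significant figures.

AUC = 988 ng/mL·hr

Trapezoidal AUC_0→8:
  [0→2]: (0.0+192.4)/2 × 2 = 192.4
  [2→4]: (192.4+156.7)/2 × 2 = 349.1
  [4→5]: (156.7+131.6)/2 × 1 = 144.15
  [5→7]: (131.6+89.6)/2 × 2 = 221.2
  [7→8]: (89.6+73.5)/2 × 1 = 81.55
  Sum = 988.4 ng/mL·hr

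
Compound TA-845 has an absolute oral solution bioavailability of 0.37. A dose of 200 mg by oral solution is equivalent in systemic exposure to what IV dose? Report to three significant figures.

Systemic exposure from an extravascular dose = F × D_ev, so the equivalent IV dose is F × D_ev.
D_iv = F × D_ev = 0.37 × 200 = 74 mg

D_iv = 74.0 mg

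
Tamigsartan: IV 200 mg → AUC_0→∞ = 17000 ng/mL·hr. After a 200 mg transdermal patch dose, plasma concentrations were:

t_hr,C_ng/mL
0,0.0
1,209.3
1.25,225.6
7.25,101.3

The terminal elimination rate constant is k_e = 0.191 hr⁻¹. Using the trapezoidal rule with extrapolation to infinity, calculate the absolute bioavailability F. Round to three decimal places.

F = 0.098

Trapezoidal AUC_0→7.25 (transdermal patch):
  [0→1]: (0.0+209.3)/2 × 1 = 104.65
  [1→1.25]: (209.3+225.6)/2 × 0.25 = 54.3625
  [1.25→7.25]: (225.6+101.3)/2 × 6 = 980.7
  Sum = 1139.7125 ng/mL·hr
Tail: C_last/k_e = 101.3/0.191 = 530.366
AUC_0→∞ (transdermal patch) = 1139.7125 + 530.366 = 1670.0785 ng/mL·hr
F = (AUC_ev/D_ev)/(AUC_iv/D_iv) = (1670.0785/200)/(17000/200) = 8.3503925/85 = 0.0982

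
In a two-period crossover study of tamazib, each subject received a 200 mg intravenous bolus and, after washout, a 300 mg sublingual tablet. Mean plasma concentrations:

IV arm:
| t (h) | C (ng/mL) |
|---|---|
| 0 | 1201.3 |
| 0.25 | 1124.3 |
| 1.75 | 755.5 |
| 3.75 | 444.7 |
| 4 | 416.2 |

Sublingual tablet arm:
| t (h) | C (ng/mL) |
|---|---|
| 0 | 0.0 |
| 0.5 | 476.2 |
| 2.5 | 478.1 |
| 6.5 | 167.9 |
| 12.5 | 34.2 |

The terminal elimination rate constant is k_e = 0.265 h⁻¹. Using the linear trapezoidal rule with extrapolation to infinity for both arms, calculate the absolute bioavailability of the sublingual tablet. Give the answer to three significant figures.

F = 0.451

Trapezoidal AUC_0→4 (IV):
  [0→0.25]: (1201.3+1124.3)/2 × 0.25 = 290.7
  [0.25→1.75]: (1124.3+755.5)/2 × 1.5 = 1409.85
  [1.75→3.75]: (755.5+444.7)/2 × 2 = 1200.2
  [3.75→4]: (444.7+416.2)/2 × 0.25 = 107.6125
  Sum = 3008.3625 ng/mL·h
IV tail: 416.2/0.265 = 1570.566; AUC_iv,0→∞ = 3008.3625 + 1570.566 = 4578.9285 ng/mL·h
Trapezoidal AUC_0→12.5 (sublingual tablet):
  [0→0.5]: (0.0+476.2)/2 × 0.5 = 119.05
  [0.5→2.5]: (476.2+478.1)/2 × 2 = 954.3
  [2.5→6.5]: (478.1+167.9)/2 × 4 = 1292.0
  [6.5→12.5]: (167.9+34.2)/2 × 6 = 606.3
  Sum = 2971.65 ng/mL·h
sublingual tablet tail: 34.2/0.265 = 129.057; AUC_ev,0→∞ = 2971.65 + 129.057 = 3100.707 ng/mL·h
F = (AUC_ev/D_ev)/(AUC_iv/D_iv) = (3100.707/300)/(4578.9285/200) = 10.33569/22.8946 = 0.4514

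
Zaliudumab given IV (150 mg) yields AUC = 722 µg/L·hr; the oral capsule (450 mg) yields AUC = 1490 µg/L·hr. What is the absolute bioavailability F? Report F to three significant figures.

F = 0.688

F = (AUC_ev / D_ev) / (AUC_iv / D_iv)
  = (1490/450) / (722/150)
  = 3.31111 / 4.81333 = 0.6879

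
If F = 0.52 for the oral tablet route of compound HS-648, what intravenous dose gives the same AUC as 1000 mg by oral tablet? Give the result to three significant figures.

Systemic exposure from an extravascular dose = F × D_ev, so the equivalent IV dose is F × D_ev.
D_iv = F × D_ev = 0.52 × 1000 = 520 mg

D_iv = 520 mg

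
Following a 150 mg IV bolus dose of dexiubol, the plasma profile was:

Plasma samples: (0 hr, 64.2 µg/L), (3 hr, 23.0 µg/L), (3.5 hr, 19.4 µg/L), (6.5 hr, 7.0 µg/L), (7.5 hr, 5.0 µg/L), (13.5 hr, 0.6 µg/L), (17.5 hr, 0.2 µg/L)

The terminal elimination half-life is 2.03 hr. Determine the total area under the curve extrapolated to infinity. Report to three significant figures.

Trapezoidal AUC_0→17.5:
  [0→3]: (64.2+23.0)/2 × 3 = 130.8
  [3→3.5]: (23.0+19.4)/2 × 0.5 = 10.6
  [3.5→6.5]: (19.4+7.0)/2 × 3 = 39.6
  [6.5→7.5]: (7.0+5.0)/2 × 1 = 6.0
  [7.5→13.5]: (5.0+0.6)/2 × 6 = 16.8
  [13.5→17.5]: (0.6+0.2)/2 × 4 = 1.6
  Sum = 205.4 µg/L·hr
k_e = ln2 / t½ = 0.693147 / 2.03 = 0.3415 hr^-1
Extrapolated tail: C_last / k_e = 0.2 / 0.3415 = 0.586
AUC_0→∞ = 205.4 + 0.586 = 205.986 µg/L·hr

AUC = 206 µg/L·hr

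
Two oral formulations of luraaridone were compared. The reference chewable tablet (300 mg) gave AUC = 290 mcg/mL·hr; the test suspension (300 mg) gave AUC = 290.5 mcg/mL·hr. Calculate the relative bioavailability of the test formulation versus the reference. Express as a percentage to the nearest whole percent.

F_rel = 100%

F_rel = (AUC_test/D_test) / (AUC_ref/D_ref)
      = (290.5/300) / (290/300)
      = 0.968333 / 0.966667 = 1.0017 = 100.17%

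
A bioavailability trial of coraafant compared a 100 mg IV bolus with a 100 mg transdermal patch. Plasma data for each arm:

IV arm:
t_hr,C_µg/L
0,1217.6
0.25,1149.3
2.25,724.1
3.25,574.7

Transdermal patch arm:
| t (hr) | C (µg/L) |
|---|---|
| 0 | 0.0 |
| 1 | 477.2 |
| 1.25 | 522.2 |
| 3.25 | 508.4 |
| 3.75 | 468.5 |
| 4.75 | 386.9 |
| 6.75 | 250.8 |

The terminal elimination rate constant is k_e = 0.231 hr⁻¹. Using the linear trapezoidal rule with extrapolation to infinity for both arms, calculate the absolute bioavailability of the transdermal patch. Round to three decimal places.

Trapezoidal AUC_0→3.25 (IV):
  [0→0.25]: (1217.6+1149.3)/2 × 0.25 = 295.8625
  [0.25→2.25]: (1149.3+724.1)/2 × 2 = 1873.4
  [2.25→3.25]: (724.1+574.7)/2 × 1 = 649.4
  Sum = 2818.6625 µg/L·hr
IV tail: 574.7/0.231 = 2487.879; AUC_iv,0→∞ = 2818.6625 + 2487.879 = 5306.5415 µg/L·hr
Trapezoidal AUC_0→6.75 (transdermal patch):
  [0→1]: (0.0+477.2)/2 × 1 = 238.6
  [1→1.25]: (477.2+522.2)/2 × 0.25 = 124.925
  [1.25→3.25]: (522.2+508.4)/2 × 2 = 1030.6
  [3.25→3.75]: (508.4+468.5)/2 × 0.5 = 244.225
  [3.75→4.75]: (468.5+386.9)/2 × 1 = 427.7
  [4.75→6.75]: (386.9+250.8)/2 × 2 = 637.7
  Sum = 2703.75 µg/L·hr
transdermal patch tail: 250.8/0.231 = 1085.714; AUC_ev,0→∞ = 2703.75 + 1085.714 = 3789.464 µg/L·hr
F = (AUC_ev/D_ev)/(AUC_iv/D_iv) = (3789.464/100)/(5306.5415/100) = 37.89464/53.065415 = 0.7141

F = 0.714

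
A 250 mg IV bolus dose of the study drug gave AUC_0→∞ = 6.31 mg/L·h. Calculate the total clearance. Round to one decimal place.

CL = 39.6 L/h

CL = Dose_iv / AUC_0→∞
   = 250 / 6.31 = 39.6197 L/h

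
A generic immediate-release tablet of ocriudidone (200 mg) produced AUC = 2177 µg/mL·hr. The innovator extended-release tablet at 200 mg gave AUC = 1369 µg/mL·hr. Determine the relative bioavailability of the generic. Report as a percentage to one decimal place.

F_rel = 159.0%

F_rel = (AUC_test/D_test) / (AUC_ref/D_ref)
      = (2177/200) / (1369/200)
      = 10.885 / 6.845 = 1.5902 = 159.02%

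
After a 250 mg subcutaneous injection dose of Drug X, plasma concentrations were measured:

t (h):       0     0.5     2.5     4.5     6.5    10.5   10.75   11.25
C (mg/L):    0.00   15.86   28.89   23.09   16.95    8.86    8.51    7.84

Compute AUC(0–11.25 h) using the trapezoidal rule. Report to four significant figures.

AUC = 198.6 mg/L·h

Trapezoidal AUC_0→11.25:
  [0→0.5]: (0.00+15.86)/2 × 0.5 = 3.965
  [0.5→2.5]: (15.86+28.89)/2 × 2 = 44.75
  [2.5→4.5]: (28.89+23.09)/2 × 2 = 51.98
  [4.5→6.5]: (23.09+16.95)/2 × 2 = 40.04
  [6.5→10.5]: (16.95+8.86)/2 × 4 = 51.62
  [10.5→10.75]: (8.86+8.51)/2 × 0.25 = 2.17125
  [10.75→11.25]: (8.51+7.84)/2 × 0.5 = 4.0875
  Sum = 198.61375 mg/L·h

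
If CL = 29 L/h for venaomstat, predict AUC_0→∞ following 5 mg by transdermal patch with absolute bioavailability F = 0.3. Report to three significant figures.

AUC_0→∞ = F × Dose / CL
        = 0.3 × 5 / 29 = 0.0517241 mg/L·h

AUC = 0.0517 mg/L·h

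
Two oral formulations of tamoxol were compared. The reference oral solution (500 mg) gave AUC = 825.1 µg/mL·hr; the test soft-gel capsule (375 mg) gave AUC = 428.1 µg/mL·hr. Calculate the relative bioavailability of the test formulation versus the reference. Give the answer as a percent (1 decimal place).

F_rel = 69.2%

F_rel = (AUC_test/D_test) / (AUC_ref/D_ref)
      = (428.1/375) / (825.1/500)
      = 1.1416 / 1.6502 = 0.6918 = 69.18%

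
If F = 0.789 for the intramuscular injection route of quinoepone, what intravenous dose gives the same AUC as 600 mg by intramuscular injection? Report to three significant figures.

Systemic exposure from an extravascular dose = F × D_ev, so the equivalent IV dose is F × D_ev.
D_iv = F × D_ev = 0.789 × 600 = 473.4 mg

D_iv = 473 mg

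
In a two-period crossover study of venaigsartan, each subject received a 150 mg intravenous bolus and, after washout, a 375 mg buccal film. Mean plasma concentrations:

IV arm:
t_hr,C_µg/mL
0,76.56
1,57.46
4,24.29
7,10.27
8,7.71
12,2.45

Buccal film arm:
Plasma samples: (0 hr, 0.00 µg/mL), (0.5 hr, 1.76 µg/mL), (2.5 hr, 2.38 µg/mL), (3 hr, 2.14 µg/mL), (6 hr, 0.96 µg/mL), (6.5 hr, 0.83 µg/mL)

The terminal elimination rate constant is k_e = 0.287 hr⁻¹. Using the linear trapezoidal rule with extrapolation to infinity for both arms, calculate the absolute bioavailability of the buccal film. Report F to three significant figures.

F = 0.0196

Trapezoidal AUC_0→12 (IV):
  [0→1]: (76.56+57.46)/2 × 1 = 67.01
  [1→4]: (57.46+24.29)/2 × 3 = 122.625
  [4→7]: (24.29+10.27)/2 × 3 = 51.84
  [7→8]: (10.27+7.71)/2 × 1 = 8.99
  [8→12]: (7.71+2.45)/2 × 4 = 20.32
  Sum = 270.785 µg/mL·hr
IV tail: 2.45/0.287 = 8.537; AUC_iv,0→∞ = 270.785 + 8.537 = 279.322 µg/mL·hr
Trapezoidal AUC_0→6.5 (buccal film):
  [0→0.5]: (0.00+1.76)/2 × 0.5 = 0.44
  [0.5→2.5]: (1.76+2.38)/2 × 2 = 4.14
  [2.5→3]: (2.38+2.14)/2 × 0.5 = 1.13
  [3→6]: (2.14+0.96)/2 × 3 = 4.65
  [6→6.5]: (0.96+0.83)/2 × 0.5 = 0.4475
  Sum = 10.8075 µg/mL·hr
buccal film tail: 0.83/0.287 = 2.892; AUC_ev,0→∞ = 10.8075 + 2.892 = 13.6995 µg/mL·hr
F = (AUC_ev/D_ev)/(AUC_iv/D_iv) = (13.6995/375)/(279.322/150) = 0.036532/1.86215 = 0.0196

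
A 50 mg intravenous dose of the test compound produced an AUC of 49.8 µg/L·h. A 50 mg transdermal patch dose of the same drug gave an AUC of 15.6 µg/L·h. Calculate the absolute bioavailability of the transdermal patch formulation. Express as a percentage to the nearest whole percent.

F = (AUC_ev / D_ev) / (AUC_iv / D_iv)
  = (15.6/50) / (49.8/50)
  = 0.312 / 0.996 = 0.3133
  = 31.33%

F = 31%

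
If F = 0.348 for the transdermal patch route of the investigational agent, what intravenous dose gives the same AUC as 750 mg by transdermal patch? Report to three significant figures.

Systemic exposure from an extravascular dose = F × D_ev, so the equivalent IV dose is F × D_ev.
D_iv = F × D_ev = 0.348 × 750 = 261 mg

D_iv = 261 mg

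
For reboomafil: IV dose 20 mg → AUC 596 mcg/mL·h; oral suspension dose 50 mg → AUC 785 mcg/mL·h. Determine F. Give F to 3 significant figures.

F = (AUC_ev / D_ev) / (AUC_iv / D_iv)
  = (785/50) / (596/20)
  = 15.7 / 29.8 = 0.5268

F = 0.527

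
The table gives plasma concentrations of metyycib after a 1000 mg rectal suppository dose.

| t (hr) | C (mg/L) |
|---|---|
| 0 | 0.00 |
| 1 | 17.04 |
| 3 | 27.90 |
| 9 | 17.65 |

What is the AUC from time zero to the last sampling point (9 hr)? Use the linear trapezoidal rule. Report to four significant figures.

Trapezoidal AUC_0→9:
  [0→1]: (0.00+17.04)/2 × 1 = 8.52
  [1→3]: (17.04+27.90)/2 × 2 = 44.94
  [3→9]: (27.90+17.65)/2 × 6 = 136.65
  Sum = 190.11 mg/L·hr

AUC = 190.1 mg/L·hr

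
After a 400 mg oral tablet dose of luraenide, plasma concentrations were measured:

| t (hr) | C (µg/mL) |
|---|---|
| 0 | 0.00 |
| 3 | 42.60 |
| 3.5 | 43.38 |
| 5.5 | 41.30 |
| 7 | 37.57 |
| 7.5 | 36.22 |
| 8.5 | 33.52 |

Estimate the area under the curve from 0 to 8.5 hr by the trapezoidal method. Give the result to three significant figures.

AUC = 283 µg/mL·hr

Trapezoidal AUC_0→8.5:
  [0→3]: (0.00+42.60)/2 × 3 = 63.9
  [3→3.5]: (42.60+43.38)/2 × 0.5 = 21.495
  [3.5→5.5]: (43.38+41.30)/2 × 2 = 84.68
  [5.5→7]: (41.30+37.57)/2 × 1.5 = 59.1525
  [7→7.5]: (37.57+36.22)/2 × 0.5 = 18.4475
  [7.5→8.5]: (36.22+33.52)/2 × 1 = 34.87
  Sum = 282.545 µg/mL·hr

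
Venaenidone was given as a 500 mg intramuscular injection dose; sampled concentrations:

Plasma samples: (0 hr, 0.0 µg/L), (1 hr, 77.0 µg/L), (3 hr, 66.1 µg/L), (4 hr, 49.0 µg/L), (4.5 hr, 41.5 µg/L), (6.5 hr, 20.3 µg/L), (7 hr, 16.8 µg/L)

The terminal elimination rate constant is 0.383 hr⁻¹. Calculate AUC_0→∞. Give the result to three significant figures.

AUC = 377 µg/L·hr

Trapezoidal AUC_0→7:
  [0→1]: (0.0+77.0)/2 × 1 = 38.5
  [1→3]: (77.0+66.1)/2 × 2 = 143.1
  [3→4]: (66.1+49.0)/2 × 1 = 57.55
  [4→4.5]: (49.0+41.5)/2 × 0.5 = 22.625
  [4.5→6.5]: (41.5+20.3)/2 × 2 = 61.8
  [6.5→7]: (20.3+16.8)/2 × 0.5 = 9.275
  Sum = 332.85 µg/L·hr
Extrapolated tail: C_last / k_e = 16.8 / 0.383 = 43.864
AUC_0→∞ = 332.85 + 43.864 = 376.714 µg/L·hr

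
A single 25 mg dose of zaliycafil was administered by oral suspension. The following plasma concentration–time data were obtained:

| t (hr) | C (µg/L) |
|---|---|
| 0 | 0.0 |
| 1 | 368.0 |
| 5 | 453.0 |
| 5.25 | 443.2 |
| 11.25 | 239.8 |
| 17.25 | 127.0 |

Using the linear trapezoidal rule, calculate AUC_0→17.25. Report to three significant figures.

Trapezoidal AUC_0→17.25:
  [0→1]: (0.0+368.0)/2 × 1 = 184.0
  [1→5]: (368.0+453.0)/2 × 4 = 1642.0
  [5→5.25]: (453.0+443.2)/2 × 0.25 = 112.025
  [5.25→11.25]: (443.2+239.8)/2 × 6 = 2049.0
  [11.25→17.25]: (239.8+127.0)/2 × 6 = 1100.4
  Sum = 5087.425 µg/L·hr

AUC = 5090 µg/L·hr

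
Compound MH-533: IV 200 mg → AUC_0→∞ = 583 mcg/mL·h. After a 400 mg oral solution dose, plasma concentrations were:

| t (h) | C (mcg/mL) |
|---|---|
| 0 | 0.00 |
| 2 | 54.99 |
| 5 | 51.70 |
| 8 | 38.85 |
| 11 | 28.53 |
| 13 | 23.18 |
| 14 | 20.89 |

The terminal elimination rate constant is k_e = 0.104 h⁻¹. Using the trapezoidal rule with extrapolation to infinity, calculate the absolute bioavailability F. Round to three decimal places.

F = 0.623

Trapezoidal AUC_0→14 (oral solution):
  [0→2]: (0.00+54.99)/2 × 2 = 54.99
  [2→5]: (54.99+51.70)/2 × 3 = 160.035
  [5→8]: (51.70+38.85)/2 × 3 = 135.825
  [8→11]: (38.85+28.53)/2 × 3 = 101.07
  [11→13]: (28.53+23.18)/2 × 2 = 51.71
  [13→14]: (23.18+20.89)/2 × 1 = 22.035
  Sum = 525.665 mcg/mL·h
Tail: C_last/k_e = 20.89/0.104 = 200.865
AUC_0→∞ (oral solution) = 525.665 + 200.865 = 726.53 mcg/mL·h
F = (AUC_ev/D_ev)/(AUC_iv/D_iv) = (726.53/400)/(583/200) = 1.816325/2.915 = 0.6231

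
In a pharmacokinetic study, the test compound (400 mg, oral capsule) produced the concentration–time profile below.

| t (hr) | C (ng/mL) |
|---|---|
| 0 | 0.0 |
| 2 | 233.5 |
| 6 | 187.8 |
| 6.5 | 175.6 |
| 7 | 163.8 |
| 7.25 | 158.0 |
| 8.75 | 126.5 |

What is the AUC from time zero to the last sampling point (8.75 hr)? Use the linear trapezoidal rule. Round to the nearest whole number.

AUC = 1505 ng/mL·hr

Trapezoidal AUC_0→8.75:
  [0→2]: (0.0+233.5)/2 × 2 = 233.5
  [2→6]: (233.5+187.8)/2 × 4 = 842.6
  [6→6.5]: (187.8+175.6)/2 × 0.5 = 90.85
  [6.5→7]: (175.6+163.8)/2 × 0.5 = 84.85
  [7→7.25]: (163.8+158.0)/2 × 0.25 = 40.225
  [7.25→8.75]: (158.0+126.5)/2 × 1.5 = 213.375
  Sum = 1505.4 ng/mL·hr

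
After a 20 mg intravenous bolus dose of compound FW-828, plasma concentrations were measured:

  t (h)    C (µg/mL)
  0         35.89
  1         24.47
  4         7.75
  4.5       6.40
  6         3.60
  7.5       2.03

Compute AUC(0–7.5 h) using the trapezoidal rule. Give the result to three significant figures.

Trapezoidal AUC_0→7.5:
  [0→1]: (35.89+24.47)/2 × 1 = 30.18
  [1→4]: (24.47+7.75)/2 × 3 = 48.33
  [4→4.5]: (7.75+6.40)/2 × 0.5 = 3.5375
  [4.5→6]: (6.40+3.60)/2 × 1.5 = 7.5
  [6→7.5]: (3.60+2.03)/2 × 1.5 = 4.2225
  Sum = 93.77 µg/mL·h

AUC = 93.8 µg/mL·h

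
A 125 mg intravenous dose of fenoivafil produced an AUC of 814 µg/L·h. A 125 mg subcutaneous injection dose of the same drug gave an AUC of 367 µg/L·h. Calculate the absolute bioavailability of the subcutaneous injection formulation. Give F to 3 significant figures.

F = (AUC_ev / D_ev) / (AUC_iv / D_iv)
  = (367/125) / (814/125)
  = 2.936 / 6.512 = 0.4509

F = 0.451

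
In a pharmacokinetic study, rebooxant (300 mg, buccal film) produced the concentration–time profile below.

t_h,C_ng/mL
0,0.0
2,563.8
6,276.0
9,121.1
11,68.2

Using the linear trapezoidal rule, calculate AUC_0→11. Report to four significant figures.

AUC = 3028 ng/mL·h

Trapezoidal AUC_0→11:
  [0→2]: (0.0+563.8)/2 × 2 = 563.8
  [2→6]: (563.8+276.0)/2 × 4 = 1679.6
  [6→9]: (276.0+121.1)/2 × 3 = 595.65
  [9→11]: (121.1+68.2)/2 × 2 = 189.3
  Sum = 3028.35 ng/mL·h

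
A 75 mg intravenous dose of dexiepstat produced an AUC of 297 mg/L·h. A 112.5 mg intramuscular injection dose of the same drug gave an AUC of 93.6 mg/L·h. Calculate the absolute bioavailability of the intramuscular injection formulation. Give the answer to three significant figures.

F = (AUC_ev / D_ev) / (AUC_iv / D_iv)
  = (93.6/112.5) / (297/75)
  = 0.832 / 3.96 = 0.2101

F = 0.210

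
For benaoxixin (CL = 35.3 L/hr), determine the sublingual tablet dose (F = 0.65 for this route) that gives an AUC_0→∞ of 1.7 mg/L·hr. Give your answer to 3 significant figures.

Dose = 92.3 mg

Dose = CL × AUC_0→∞ / F
     = 35.3 × 1.7 / 0.65 = 92.3231 mg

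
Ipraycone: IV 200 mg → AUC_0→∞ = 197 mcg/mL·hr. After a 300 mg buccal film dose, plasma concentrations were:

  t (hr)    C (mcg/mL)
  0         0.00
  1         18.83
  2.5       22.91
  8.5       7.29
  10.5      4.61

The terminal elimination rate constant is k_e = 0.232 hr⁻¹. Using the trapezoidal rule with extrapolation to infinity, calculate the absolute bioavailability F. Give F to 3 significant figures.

Trapezoidal AUC_0→10.5 (buccal film):
  [0→1]: (0.00+18.83)/2 × 1 = 9.415
  [1→2.5]: (18.83+22.91)/2 × 1.5 = 31.305
  [2.5→8.5]: (22.91+7.29)/2 × 6 = 90.6
  [8.5→10.5]: (7.29+4.61)/2 × 2 = 11.9
  Sum = 143.22 mcg/mL·hr
Tail: C_last/k_e = 4.61/0.232 = 19.871
AUC_0→∞ (buccal film) = 143.22 + 19.871 = 163.091 mcg/mL·hr
F = (AUC_ev/D_ev)/(AUC_iv/D_iv) = (163.091/300)/(197/200) = 0.543637/0.985 = 0.5519

F = 0.552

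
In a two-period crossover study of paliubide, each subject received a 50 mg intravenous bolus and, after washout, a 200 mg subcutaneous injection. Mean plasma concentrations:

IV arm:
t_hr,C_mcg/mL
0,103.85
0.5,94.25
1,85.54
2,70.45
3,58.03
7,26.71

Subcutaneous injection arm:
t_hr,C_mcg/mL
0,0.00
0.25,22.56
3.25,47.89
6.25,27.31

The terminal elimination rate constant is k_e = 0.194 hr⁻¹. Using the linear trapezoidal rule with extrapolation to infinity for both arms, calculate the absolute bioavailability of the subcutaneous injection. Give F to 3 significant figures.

Trapezoidal AUC_0→7 (IV):
  [0→0.5]: (103.85+94.25)/2 × 0.5 = 49.525
  [0.5→1]: (94.25+85.54)/2 × 0.5 = 44.9475
  [1→2]: (85.54+70.45)/2 × 1 = 77.995
  [2→3]: (70.45+58.03)/2 × 1 = 64.24
  [3→7]: (58.03+26.71)/2 × 4 = 169.48
  Sum = 406.1875 mcg/mL·hr
IV tail: 26.71/0.194 = 137.680; AUC_iv,0→∞ = 406.1875 + 137.680 = 543.8675 mcg/mL·hr
Trapezoidal AUC_0→6.25 (subcutaneous injection):
  [0→0.25]: (0.00+22.56)/2 × 0.25 = 2.82
  [0.25→3.25]: (22.56+47.89)/2 × 3 = 105.675
  [3.25→6.25]: (47.89+27.31)/2 × 3 = 112.8
  Sum = 221.295 mcg/mL·hr
subcutaneous injection tail: 27.31/0.194 = 140.773; AUC_ev,0→∞ = 221.295 + 140.773 = 362.068 mcg/mL·hr
F = (AUC_ev/D_ev)/(AUC_iv/D_iv) = (362.068/200)/(543.8675/50) = 1.81034/10.87735 = 0.1664

F = 0.166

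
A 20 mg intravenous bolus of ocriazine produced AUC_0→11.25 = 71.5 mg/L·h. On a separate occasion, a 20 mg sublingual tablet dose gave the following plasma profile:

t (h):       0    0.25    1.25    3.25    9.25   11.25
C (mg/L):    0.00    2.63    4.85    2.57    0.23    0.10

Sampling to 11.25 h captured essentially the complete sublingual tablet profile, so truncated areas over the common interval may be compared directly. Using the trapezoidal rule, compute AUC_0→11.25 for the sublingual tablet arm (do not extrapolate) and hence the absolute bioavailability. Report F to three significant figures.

Trapezoidal AUC_0→11.25 (sublingual tablet):
  [0→0.25]: (0.00+2.63)/2 × 0.25 = 0.32875
  [0.25→1.25]: (2.63+4.85)/2 × 1 = 3.74
  [1.25→3.25]: (4.85+2.57)/2 × 2 = 7.42
  [3.25→9.25]: (2.57+0.23)/2 × 6 = 8.4
  [9.25→11.25]: (0.23+0.10)/2 × 2 = 0.33
  Sum = 20.21875 mg/L·h
F = (AUC_ev/D_ev)/(AUC_iv/D_iv) = (20.21875/20)/(71.5/20) = 1.0109375/3.575 = 0.2828

F = 0.283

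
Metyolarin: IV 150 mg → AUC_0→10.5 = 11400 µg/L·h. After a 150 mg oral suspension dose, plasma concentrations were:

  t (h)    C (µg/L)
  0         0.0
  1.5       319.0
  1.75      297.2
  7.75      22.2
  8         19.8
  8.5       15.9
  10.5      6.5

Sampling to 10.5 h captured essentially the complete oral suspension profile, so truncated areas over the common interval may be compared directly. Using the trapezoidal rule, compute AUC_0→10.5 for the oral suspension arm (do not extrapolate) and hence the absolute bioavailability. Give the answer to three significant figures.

F = 0.115

Trapezoidal AUC_0→10.5 (oral suspension):
  [0→1.5]: (0.0+319.0)/2 × 1.5 = 239.25
  [1.5→1.75]: (319.0+297.2)/2 × 0.25 = 77.025
  [1.75→7.75]: (297.2+22.2)/2 × 6 = 958.2
  [7.75→8]: (22.2+19.8)/2 × 0.25 = 5.25
  [8→8.5]: (19.8+15.9)/2 × 0.5 = 8.925
  [8.5→10.5]: (15.9+6.5)/2 × 2 = 22.4
  Sum = 1311.05 µg/L·h
F = (AUC_ev/D_ev)/(AUC_iv/D_iv) = (1311.05/150)/(11400/150) = 8.74033/76 = 0.1150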